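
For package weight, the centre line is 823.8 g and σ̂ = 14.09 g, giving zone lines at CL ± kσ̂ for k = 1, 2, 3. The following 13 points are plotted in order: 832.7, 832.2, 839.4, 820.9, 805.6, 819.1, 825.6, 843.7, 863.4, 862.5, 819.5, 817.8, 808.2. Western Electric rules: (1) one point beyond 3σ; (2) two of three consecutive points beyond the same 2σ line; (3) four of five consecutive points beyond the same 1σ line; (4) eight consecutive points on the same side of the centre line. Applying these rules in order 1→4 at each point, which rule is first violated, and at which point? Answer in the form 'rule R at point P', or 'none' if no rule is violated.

rule 2 at point 10

Zone of each point (C = within 1σ̂, B = 1σ̂–2σ̂, A = 2σ̂–3σ̂, * = beyond 3σ̂; sign = side of CL): 1:+C, 2:+C, 3:+B, 4:-C, 5:-B, 6:-C, 7:+C, 8:+B, 9:+A, 10:+A, 11:-C, 12:-C, 13:-B
Rule 2 (two of three consecutive points beyond the same 2σ limit) is satisfied at point 10.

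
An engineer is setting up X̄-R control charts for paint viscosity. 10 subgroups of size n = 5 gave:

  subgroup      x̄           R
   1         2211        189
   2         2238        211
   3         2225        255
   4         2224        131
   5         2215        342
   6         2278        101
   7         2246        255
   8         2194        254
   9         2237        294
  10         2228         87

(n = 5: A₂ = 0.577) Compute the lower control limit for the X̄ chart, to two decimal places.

X̄̄ = (2211 + 2238 + 2225 + 2224 + 2215 + 2278 + 2246 + 2194 + 2237 + 2228) / 10 = 22296.0000 / 10 = 2229.6000
R̄ = (189 + 211 + 255 + 131 + 342 + 101 + 255 + 254 + 294 + 87) / 10 = 2119.0000 / 10 = 211.9000
LCL = X̄̄ − A₂·R̄ = 2229.6000 − 0.577 × 211.9000 = 2107.3337

2107.33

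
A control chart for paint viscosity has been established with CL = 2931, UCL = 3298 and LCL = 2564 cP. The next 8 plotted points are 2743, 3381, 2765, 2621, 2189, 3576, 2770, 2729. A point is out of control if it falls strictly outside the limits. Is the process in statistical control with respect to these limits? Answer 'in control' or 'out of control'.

Compare each point to [2564, 3298]: sample 2 = 3381 > UCL; sample 5 = 2189 < LCL; sample 6 = 3576 > UCL.

out of control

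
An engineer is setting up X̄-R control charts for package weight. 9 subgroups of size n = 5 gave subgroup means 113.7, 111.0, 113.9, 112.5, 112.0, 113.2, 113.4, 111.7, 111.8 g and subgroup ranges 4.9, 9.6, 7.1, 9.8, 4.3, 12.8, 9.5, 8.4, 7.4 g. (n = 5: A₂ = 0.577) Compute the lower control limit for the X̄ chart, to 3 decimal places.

X̄̄ = (113.7 + 111.0 + 113.9 + 112.5 + 112.0 + 113.2 + 113.4 + 111.7 + 111.8) / 9 = 1013.2000 / 9 = 112.5778
R̄ = (4.9 + 9.6 + 7.1 + 9.8 + 4.3 + 12.8 + 9.5 + 8.4 + 7.4) / 9 = 73.8000 / 9 = 8.2000
LCL = X̄̄ − A₂·R̄ = 112.5778 − 0.577 × 8.2000 = 107.8464

107.846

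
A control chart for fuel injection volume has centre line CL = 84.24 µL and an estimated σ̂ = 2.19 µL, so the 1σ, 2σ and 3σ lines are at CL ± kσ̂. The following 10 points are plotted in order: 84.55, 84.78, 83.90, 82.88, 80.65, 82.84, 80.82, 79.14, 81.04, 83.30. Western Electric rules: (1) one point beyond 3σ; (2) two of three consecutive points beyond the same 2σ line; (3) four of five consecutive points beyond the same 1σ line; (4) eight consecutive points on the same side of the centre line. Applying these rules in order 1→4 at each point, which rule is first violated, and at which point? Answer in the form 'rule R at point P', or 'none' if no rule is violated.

rule 3 at point 9

Zone of each point (C = within 1σ̂, B = 1σ̂–2σ̂, A = 2σ̂–3σ̂, * = beyond 3σ̂; sign = side of CL): 1:+C, 2:+C, 3:-C, 4:-C, 5:-B, 6:-C, 7:-B, 8:-A, 9:-B, 10:-C
Rule 3 (four of five consecutive points beyond the same 1σ limit) is satisfied at point 9.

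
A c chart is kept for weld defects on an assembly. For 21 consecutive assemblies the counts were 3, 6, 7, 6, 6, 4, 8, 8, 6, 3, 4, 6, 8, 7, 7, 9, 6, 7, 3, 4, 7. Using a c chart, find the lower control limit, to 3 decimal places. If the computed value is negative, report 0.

c̄ = (3 + 6 + 7 + 6 + 6 + 4 + 8 + 8 + 6 + 3 + 4 + 6 + 8 + 7 + 7 + 9 + 6 + 7 + 3 + 4 + 7) / 21 = 125 / 21 = 5.9524
LCL = c̄ − 3√c̄ = 5.9524 − 3 × 2.4398 = -1.3669 → 0 (cannot be negative)

0.000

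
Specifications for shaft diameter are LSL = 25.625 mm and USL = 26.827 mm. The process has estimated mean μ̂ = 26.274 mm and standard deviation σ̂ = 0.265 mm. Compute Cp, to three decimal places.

0.756

Cp = (USL − LSL) / (6σ̂) = (26.827 − 25.625) / (6 × 0.265) = 1.2020 / 1.5900 = 0.7560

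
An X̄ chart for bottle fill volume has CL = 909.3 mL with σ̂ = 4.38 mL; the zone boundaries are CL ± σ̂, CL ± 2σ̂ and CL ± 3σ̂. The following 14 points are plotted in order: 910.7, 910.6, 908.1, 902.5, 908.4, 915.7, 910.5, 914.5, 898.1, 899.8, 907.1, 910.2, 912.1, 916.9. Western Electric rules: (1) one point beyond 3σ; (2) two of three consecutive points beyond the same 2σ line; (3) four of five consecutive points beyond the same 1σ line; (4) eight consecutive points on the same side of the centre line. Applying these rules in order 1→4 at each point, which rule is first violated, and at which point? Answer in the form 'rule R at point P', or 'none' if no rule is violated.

rule 2 at point 10

Zone of each point (C = within 1σ̂, B = 1σ̂–2σ̂, A = 2σ̂–3σ̂, * = beyond 3σ̂; sign = side of CL): 1:+C, 2:+C, 3:-C, 4:-B, 5:-C, 6:+B, 7:+C, 8:+B, 9:-A, 10:-A, 11:-C, 12:+C, 13:+C, 14:+B
Rule 2 (two of three consecutive points beyond the same 2σ limit) is satisfied at point 10.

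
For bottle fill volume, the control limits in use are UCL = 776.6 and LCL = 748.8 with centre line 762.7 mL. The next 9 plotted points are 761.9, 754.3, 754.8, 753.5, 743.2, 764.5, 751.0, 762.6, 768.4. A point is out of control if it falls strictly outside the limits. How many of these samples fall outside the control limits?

1

Compare each point to [748.8, 776.6]: sample 5 = 743.2 < LCL.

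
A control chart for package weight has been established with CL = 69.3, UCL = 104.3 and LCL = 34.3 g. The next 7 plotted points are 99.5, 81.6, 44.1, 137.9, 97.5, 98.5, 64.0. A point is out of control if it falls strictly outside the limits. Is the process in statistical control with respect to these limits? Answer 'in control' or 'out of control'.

Compare each point to [34.3, 104.3]: sample 4 = 137.9 > UCL.

out of control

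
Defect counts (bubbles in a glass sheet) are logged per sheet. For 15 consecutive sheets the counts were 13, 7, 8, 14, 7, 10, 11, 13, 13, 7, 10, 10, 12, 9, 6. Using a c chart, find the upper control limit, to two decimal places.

c̄ = (13 + 7 + 8 + 14 + 7 + 10 + 11 + 13 + 13 + 7 + 10 + 10 + 12 + 9 + 6) / 15 = 150 / 15 = 10.0000
UCL = c̄ + 3√c̄ = 10.0000 + 3 × √10.0000 = 10.0000 + 3 × 3.1623 = 19.4868

19.49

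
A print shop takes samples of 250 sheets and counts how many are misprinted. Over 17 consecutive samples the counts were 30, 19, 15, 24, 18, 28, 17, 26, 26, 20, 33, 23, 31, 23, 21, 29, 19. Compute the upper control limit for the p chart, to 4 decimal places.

p̄ = Σdᵢ / (k·n) = 402 / (17 × 250) = 0.09459
UCL = p̄ + 3·√(p̄(1−p̄)/n) = 0.09459 + 3 × √(0.09459×0.90541/250) = 0.09459 + 3 × 0.01851 = 0.15011

0.1501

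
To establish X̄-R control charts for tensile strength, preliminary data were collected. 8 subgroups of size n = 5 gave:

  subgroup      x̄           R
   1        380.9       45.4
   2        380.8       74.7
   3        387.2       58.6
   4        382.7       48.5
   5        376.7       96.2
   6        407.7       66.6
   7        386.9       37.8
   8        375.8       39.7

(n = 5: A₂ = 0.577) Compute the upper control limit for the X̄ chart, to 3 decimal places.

X̄̄ = (380.9 + 380.8 + 387.2 + 382.7 + 376.7 + 407.7 + 386.9 + 375.8) / 8 = 3078.7000 / 8 = 384.8375
R̄ = (45.4 + 74.7 + 58.6 + 48.5 + 96.2 + 66.6 + 37.8 + 39.7) / 8 = 467.5000 / 8 = 58.4375
UCL = X̄̄ + A₂·R̄ = 384.8375 + 0.577 × 58.4375 = 418.5559

418.556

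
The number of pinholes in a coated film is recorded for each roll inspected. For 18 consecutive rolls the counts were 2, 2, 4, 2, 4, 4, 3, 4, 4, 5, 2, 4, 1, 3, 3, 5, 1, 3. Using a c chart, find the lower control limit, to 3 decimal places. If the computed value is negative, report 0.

0.000

c̄ = (2 + 2 + 4 + 2 + 4 + 4 + 3 + 4 + 4 + 5 + 2 + 4 + 1 + 3 + 3 + 5 + 1 + 3) / 18 = 56 / 18 = 3.1111
LCL = c̄ − 3√c̄ = 3.1111 − 3 × 1.7638 = -2.1804 → 0 (cannot be negative)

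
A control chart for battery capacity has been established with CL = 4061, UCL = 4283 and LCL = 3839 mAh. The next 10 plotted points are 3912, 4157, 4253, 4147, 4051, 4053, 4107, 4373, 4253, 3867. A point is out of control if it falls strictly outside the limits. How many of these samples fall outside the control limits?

Compare each point to [3839, 4283]: sample 8 = 4373 > UCL.

1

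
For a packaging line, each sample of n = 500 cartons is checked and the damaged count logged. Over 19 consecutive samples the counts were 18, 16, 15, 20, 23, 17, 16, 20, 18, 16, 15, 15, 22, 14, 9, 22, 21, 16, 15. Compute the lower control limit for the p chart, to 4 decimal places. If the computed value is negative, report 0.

0.0100

p̄ = Σdᵢ / (k·n) = 328 / (19 × 500) = 0.03453
LCL = p̄ − 3·√(p̄(1−p̄)/n) = 0.03453 − 3 × 0.00817 = 0.01003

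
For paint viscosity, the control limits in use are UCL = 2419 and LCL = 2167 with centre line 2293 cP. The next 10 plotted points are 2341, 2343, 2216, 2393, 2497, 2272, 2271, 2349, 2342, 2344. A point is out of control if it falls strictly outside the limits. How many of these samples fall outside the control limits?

Compare each point to [2167, 2419]: sample 5 = 2497 > UCL.

1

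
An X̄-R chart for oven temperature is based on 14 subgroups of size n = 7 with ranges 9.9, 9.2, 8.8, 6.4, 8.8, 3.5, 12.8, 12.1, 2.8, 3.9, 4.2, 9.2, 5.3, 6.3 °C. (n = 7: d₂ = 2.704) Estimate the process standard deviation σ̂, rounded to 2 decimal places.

R̄ = (9.9 + 9.2 + 8.8 + 6.4 + 8.8 + 3.5 + 12.8 + 12.1 + 2.8 + 3.9 + 4.2 + 9.2 + 5.3 + 6.3) / 14 = 7.3714
σ̂ = R̄ / d₂ = 7.3714 / 2.704 = 2.7261

2.73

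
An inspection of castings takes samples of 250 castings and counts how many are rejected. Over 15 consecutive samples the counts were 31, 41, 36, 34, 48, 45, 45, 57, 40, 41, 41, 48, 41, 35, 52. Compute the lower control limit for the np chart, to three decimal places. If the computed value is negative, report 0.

p̄ = Σdᵢ / (k·n) = 635 / (15 × 250) = 0.16933
LCL = np̄ − 3·√(np̄(1−p̄)) = 42.3333 − 3 × 5.9300 = 24.5433

24.543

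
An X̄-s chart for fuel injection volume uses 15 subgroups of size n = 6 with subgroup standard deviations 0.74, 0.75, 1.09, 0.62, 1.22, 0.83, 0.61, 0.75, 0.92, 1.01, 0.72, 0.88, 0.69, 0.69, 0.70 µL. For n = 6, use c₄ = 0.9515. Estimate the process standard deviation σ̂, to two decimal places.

0.86

s̄ = (0.74 + 0.75 + 1.09 + 0.62 + 1.22 + 0.83 + 0.61 + 0.75 + 0.92 + 1.01 + 0.72 + 0.88 + 0.69 + 0.69 + 0.70) / 15 = 0.8147
σ̂ = s̄ / c₄ = 0.8147 / 0.9515 = 0.8562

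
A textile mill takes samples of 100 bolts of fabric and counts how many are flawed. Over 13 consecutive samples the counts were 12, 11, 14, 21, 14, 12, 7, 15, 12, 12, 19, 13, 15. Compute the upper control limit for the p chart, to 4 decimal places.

p̄ = Σdᵢ / (k·n) = 177 / (13 × 100) = 0.13615
UCL = p̄ + 3·√(p̄(1−p̄)/n) = 0.13615 + 3 × √(0.13615×0.86385/100) = 0.13615 + 3 × 0.03430 = 0.23904

0.2390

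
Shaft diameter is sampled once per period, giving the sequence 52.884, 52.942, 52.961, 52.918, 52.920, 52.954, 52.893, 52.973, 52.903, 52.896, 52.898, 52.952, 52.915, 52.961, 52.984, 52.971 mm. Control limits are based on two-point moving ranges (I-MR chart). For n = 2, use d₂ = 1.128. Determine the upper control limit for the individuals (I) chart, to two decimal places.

53.03

X̄ = (52.884 + 52.942 + 52.961 + 52.918 + 52.920 + 52.954 + 52.893 + 52.973 + 52.903 + 52.896 + 52.898 + 52.952 + 52.915 + 52.961 + 52.984 + 52.971) / 16 = 52.9328
Moving ranges: 0.058, 0.019, 0.043, 0.002, 0.034, 0.061, 0.080, 0.070, 0.007, 0.002, 0.054, 0.037, 0.046, 0.023, 0.013; M̄R̄ = 0.5490 / 15 = 0.0366
UCL = X̄ + 3·M̄R̄/d₂ = 52.9328 + 3 × 0.0366 / 1.128 = 53.0302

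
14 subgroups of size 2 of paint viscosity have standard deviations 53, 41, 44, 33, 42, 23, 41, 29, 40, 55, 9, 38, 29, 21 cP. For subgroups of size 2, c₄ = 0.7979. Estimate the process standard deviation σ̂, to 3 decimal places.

44.581

s̄ = (53 + 41 + 44 + 33 + 42 + 23 + 41 + 29 + 40 + 55 + 9 + 38 + 29 + 21) / 14 = 35.5714
σ̂ = s̄ / c₄ = 35.5714 / 0.7979 = 44.5813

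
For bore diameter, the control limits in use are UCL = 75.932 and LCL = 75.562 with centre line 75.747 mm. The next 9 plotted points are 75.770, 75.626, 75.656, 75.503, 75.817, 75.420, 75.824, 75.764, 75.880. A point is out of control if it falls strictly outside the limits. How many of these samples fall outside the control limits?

2

Compare each point to [75.562, 75.932]: sample 4 = 75.503 < LCL; sample 6 = 75.420 < LCL.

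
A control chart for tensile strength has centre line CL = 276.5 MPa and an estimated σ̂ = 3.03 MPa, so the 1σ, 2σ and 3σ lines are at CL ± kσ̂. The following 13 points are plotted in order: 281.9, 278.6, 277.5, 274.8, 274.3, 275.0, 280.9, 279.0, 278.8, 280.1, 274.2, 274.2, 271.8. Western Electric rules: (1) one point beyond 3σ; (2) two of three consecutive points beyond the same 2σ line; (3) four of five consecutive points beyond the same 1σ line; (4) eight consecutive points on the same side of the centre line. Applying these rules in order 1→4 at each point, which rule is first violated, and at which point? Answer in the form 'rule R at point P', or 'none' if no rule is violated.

Zone of each point (C = within 1σ̂, B = 1σ̂–2σ̂, A = 2σ̂–3σ̂, * = beyond 3σ̂; sign = side of CL): 1:+B, 2:+C, 3:+C, 4:-C, 5:-C, 6:-C, 7:+B, 8:+C, 9:+C, 10:+B, 11:-C, 12:-C, 13:-B
No rule fires across all 13 points.

none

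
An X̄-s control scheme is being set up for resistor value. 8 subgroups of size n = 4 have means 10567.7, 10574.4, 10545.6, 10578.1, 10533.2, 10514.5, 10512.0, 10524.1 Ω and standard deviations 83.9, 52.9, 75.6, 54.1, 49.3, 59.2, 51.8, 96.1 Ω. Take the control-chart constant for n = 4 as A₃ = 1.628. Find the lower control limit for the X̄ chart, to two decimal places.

10437.29

X̄̄ = (10567.7 + 10574.4 + 10545.6 + 10578.1 + 10533.2 + 10514.5 + 10512.0 + 10524.1) / 8 = 10543.7000
s̄ = (83.9 + 52.9 + 75.6 + 54.1 + 49.3 + 59.2 + 51.8 + 96.1) / 8 = 65.3625
LCL = X̄̄ − A₃·s̄ = 10543.7000 − 1.628 × 65.3625 = 10437.2899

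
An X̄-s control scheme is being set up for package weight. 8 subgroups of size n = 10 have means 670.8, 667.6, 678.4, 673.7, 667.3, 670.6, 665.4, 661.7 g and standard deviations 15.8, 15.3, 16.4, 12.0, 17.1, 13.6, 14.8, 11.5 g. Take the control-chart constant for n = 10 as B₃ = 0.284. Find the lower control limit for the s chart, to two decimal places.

4.14

s̄ = (15.8 + 15.3 + 16.4 + 12.0 + 17.1 + 13.6 + 14.8 + 11.5) / 8 = 14.5625
LCL_s = B₃·s̄ = 0.284 × 14.5625 = 4.1357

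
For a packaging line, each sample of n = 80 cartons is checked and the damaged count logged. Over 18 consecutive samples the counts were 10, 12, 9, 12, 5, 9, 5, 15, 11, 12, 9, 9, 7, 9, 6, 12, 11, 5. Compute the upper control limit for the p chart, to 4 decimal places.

0.2243

p̄ = Σdᵢ / (k·n) = 168 / (18 × 80) = 0.11667
UCL = p̄ + 3·√(p̄(1−p̄)/n) = 0.11667 + 3 × √(0.11667×0.88333/80) = 0.11667 + 3 × 0.03589 = 0.22434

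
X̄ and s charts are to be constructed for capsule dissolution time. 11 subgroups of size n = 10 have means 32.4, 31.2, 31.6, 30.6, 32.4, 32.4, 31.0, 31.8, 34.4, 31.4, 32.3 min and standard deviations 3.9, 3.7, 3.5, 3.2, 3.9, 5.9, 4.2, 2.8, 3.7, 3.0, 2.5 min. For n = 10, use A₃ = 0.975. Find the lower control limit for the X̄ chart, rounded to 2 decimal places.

28.38

X̄̄ = (32.4 + 31.2 + 31.6 + 30.6 + 32.4 + 32.4 + 31.0 + 31.8 + 34.4 + 31.4 + 32.3) / 11 = 31.9545
s̄ = (3.9 + 3.7 + 3.5 + 3.2 + 3.9 + 5.9 + 4.2 + 2.8 + 3.7 + 3.0 + 2.5) / 11 = 3.6636
LCL = X̄̄ − A₃·s̄ = 31.9545 − 0.975 × 3.6636 = 28.3825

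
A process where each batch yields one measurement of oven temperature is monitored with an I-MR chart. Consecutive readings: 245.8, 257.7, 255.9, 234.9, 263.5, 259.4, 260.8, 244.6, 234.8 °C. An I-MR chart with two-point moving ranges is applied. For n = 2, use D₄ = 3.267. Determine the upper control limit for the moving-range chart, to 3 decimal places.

38.714

Moving ranges: 11.9, 1.8, 21.0, 28.6, 4.1, 1.4, 16.2, 9.8; M̄R̄ = 94.8000 / 8 = 11.8500
UCL_MR = D₄·M̄R̄ = 3.267 × 11.8500 = 38.7139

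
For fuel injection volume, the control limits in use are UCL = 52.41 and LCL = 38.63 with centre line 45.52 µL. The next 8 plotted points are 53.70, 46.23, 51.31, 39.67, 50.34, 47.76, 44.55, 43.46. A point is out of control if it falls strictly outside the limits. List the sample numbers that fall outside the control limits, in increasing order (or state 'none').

1

Compare each point to [38.63, 52.41]: sample 1 = 53.70 > UCL.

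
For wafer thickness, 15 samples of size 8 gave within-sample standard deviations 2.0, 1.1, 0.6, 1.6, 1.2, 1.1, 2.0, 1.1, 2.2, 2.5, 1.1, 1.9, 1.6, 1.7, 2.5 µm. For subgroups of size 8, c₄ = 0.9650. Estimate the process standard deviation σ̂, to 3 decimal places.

1.672

s̄ = (2.0 + 1.1 + 0.6 + 1.6 + 1.2 + 1.1 + 2.0 + 1.1 + 2.2 + 2.5 + 1.1 + 1.9 + 1.6 + 1.7 + 2.5) / 15 = 1.6133
σ̂ = s̄ / c₄ = 1.6133 / 0.9650 = 1.6718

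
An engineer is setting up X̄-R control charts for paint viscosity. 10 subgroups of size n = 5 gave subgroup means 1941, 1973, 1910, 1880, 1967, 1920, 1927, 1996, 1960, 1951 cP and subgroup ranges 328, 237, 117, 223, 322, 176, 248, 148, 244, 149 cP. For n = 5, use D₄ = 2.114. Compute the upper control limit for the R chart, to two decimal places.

463.39

R̄ = (328 + 237 + 117 + 223 + 322 + 176 + 248 + 148 + 244 + 149) / 10 = 2192.0000 / 10 = 219.2000
UCL_R = D₄·R̄ = 2.114 × 219.2000 = 463.3888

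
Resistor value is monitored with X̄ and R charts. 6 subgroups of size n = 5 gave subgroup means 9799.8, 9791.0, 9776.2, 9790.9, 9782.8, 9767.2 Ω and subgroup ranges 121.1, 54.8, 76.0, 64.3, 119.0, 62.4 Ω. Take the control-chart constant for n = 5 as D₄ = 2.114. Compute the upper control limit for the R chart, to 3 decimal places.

175.321

R̄ = (121.1 + 54.8 + 76.0 + 64.3 + 119.0 + 62.4) / 6 = 497.6000 / 6 = 82.9333
UCL_R = D₄·R̄ = 2.114 × 82.9333 = 175.3211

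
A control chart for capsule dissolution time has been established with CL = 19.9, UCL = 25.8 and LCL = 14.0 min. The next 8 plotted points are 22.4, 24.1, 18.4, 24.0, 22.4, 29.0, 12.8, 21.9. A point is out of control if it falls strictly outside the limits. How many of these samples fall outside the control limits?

Compare each point to [14.0, 25.8]: sample 6 = 29.0 > UCL; sample 7 = 12.8 < LCL.

2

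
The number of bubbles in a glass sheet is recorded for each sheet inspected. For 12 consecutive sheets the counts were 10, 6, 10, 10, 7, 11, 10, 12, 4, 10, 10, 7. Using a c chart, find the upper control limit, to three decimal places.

c̄ = (10 + 6 + 10 + 10 + 7 + 11 + 10 + 12 + 4 + 10 + 10 + 7) / 12 = 107 / 12 = 8.9167
UCL = c̄ + 3√c̄ = 8.9167 + 3 × √8.9167 = 8.9167 + 3 × 2.9861 = 17.8749

17.875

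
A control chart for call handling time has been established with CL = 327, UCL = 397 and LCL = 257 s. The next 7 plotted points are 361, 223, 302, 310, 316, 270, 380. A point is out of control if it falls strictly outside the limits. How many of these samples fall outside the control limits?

Compare each point to [257, 397]: sample 2 = 223 < LCL.

1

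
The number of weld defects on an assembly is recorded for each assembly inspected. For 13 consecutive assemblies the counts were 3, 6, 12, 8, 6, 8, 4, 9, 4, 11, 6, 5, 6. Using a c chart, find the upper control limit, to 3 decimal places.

14.575

c̄ = (3 + 6 + 12 + 8 + 6 + 8 + 4 + 9 + 4 + 11 + 6 + 5 + 6) / 13 = 88 / 13 = 6.7692
UCL = c̄ + 3√c̄ = 6.7692 + 3 × √6.7692 = 6.7692 + 3 × 2.6018 = 14.5746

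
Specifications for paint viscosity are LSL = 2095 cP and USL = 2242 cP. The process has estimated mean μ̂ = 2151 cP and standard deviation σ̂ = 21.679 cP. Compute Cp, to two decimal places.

1.13

Cp = (USL − LSL) / (6σ̂) = (2242 − 2095) / (6 × 21.679) = 147.0000 / 130.0740 = 1.1301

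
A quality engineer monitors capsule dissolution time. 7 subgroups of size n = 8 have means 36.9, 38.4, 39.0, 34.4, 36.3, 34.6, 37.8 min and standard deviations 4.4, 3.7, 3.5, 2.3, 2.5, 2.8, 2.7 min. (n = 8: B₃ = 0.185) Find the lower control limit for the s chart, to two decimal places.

s̄ = (4.4 + 3.7 + 3.5 + 2.3 + 2.5 + 2.8 + 2.7) / 7 = 3.1286
LCL_s = B₃·s̄ = 0.185 × 3.1286 = 0.5788

0.58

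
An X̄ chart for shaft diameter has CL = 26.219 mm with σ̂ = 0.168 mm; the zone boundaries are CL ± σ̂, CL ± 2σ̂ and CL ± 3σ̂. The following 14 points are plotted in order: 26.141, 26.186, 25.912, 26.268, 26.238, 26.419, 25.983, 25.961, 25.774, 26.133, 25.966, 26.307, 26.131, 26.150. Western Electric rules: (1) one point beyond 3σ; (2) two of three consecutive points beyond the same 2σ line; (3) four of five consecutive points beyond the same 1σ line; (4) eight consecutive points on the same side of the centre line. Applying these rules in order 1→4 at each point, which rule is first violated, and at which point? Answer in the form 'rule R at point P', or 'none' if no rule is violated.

rule 3 at point 11

Zone of each point (C = within 1σ̂, B = 1σ̂–2σ̂, A = 2σ̂–3σ̂, * = beyond 3σ̂; sign = side of CL): 1:-C, 2:-C, 3:-B, 4:+C, 5:+C, 6:+B, 7:-B, 8:-B, 9:-A, 10:-C, 11:-B, 12:+C, 13:-C, 14:-C
Rule 3 (four of five consecutive points beyond the same 1σ limit) is satisfied at point 11.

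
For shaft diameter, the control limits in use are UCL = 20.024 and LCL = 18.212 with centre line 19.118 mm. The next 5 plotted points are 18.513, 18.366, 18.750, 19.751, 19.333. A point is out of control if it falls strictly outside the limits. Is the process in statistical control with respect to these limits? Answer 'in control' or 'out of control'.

in control

All 5 points lie within [18.212, 20.024].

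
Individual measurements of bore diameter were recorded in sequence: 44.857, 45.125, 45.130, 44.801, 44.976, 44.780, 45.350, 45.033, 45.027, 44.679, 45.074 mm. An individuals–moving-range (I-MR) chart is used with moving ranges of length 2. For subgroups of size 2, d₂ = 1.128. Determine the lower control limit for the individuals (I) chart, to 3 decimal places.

X̄ = (44.857 + 45.125 + 45.130 + 44.801 + 44.976 + 44.780 + 45.350 + 45.033 + 45.027 + 44.679 + 45.074) / 11 = 44.9847
Moving ranges: 0.268, 0.005, 0.329, 0.175, 0.196, 0.570, 0.317, 0.006, 0.348, 0.395; M̄R̄ = 2.6090 / 10 = 0.2609
LCL = X̄ − 3·M̄R̄/d₂ = 44.9847 − 3 × 0.2609 / 1.128 = 44.2908

44.291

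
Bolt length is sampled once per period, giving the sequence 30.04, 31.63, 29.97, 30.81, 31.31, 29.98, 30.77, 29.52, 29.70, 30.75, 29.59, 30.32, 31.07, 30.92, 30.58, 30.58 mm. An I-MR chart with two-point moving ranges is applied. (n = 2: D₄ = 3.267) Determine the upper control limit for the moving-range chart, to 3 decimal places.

Moving ranges: 1.59, 1.66, 0.84, 0.50, 1.33, 0.79, 1.25, 0.18, 1.05, 1.16, 0.73, 0.75, 0.15, 0.34, 0.00; M̄R̄ = 12.3200 / 15 = 0.8213
UCL_MR = D₄·M̄R̄ = 3.267 × 0.8213 = 2.6833

2.683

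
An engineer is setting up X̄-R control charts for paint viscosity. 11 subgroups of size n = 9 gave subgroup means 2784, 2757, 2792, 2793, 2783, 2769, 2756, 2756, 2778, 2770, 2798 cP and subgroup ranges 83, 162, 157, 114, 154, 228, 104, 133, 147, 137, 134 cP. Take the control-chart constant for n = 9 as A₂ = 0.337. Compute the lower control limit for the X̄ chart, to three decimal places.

X̄̄ = (2784 + 2757 + 2792 + 2793 + 2783 + 2769 + 2756 + 2756 + 2778 + 2770 + 2798) / 11 = 30536.0000 / 11 = 2776.0000
R̄ = (83 + 162 + 157 + 114 + 154 + 228 + 104 + 133 + 147 + 137 + 134) / 11 = 1553.0000 / 11 = 141.1818
LCL = X̄̄ − A₂·R̄ = 2776.0000 − 0.337 × 141.1818 = 2728.4217

2728.422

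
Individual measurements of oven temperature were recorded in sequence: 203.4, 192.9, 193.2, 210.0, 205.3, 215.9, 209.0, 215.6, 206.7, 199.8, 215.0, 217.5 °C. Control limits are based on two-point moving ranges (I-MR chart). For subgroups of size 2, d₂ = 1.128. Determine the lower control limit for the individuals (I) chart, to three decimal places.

X̄ = (203.4 + 192.9 + 193.2 + 210.0 + 205.3 + 215.9 + 209.0 + 215.6 + 206.7 + 199.8 + 215.0 + 217.5) / 12 = 207.0250
Moving ranges: 10.5, 0.3, 16.8, 4.7, 10.6, 6.9, 6.6, 8.9, 6.9, 15.2, 2.5; M̄R̄ = 89.9000 / 11 = 8.1727
LCL = X̄ − 3·M̄R̄/d₂ = 207.0250 − 3 × 8.1727 / 1.128 = 185.2890

185.289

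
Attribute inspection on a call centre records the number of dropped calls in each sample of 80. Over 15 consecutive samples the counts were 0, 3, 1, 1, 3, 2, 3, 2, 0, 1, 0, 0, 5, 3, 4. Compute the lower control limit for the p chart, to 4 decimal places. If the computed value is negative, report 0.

0.0000

p̄ = Σdᵢ / (k·n) = 28 / (15 × 80) = 0.02333
LCL = p̄ − 3·√(p̄(1−p̄)/n) = 0.02333 − 3 × 0.01688 = -0.02730 → 0 (negative, so LCL = 0)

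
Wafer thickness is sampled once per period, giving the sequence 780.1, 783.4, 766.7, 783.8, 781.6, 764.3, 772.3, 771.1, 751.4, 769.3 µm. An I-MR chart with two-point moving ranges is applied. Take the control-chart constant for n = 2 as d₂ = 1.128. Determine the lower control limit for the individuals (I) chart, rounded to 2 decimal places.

X̄ = (780.1 + 783.4 + 766.7 + 783.8 + 781.6 + 764.3 + 772.3 + 771.1 + 751.4 + 769.3) / 10 = 772.4000
Moving ranges: 3.3, 16.7, 17.1, 2.2, 17.3, 8.0, 1.2, 19.7, 17.9; M̄R̄ = 103.4000 / 9 = 11.4889
LCL = X̄ − 3·M̄R̄/d₂ = 772.4000 − 3 × 11.4889 / 1.128 = 741.8444

741.84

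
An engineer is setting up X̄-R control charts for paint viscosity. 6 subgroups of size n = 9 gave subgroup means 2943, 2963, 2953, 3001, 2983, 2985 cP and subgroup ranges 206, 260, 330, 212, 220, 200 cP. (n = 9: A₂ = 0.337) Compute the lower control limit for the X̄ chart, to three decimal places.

X̄̄ = (2943 + 2963 + 2953 + 3001 + 2983 + 2985) / 6 = 17828.0000 / 6 = 2971.3333
R̄ = (206 + 260 + 330 + 212 + 220 + 200) / 6 = 1428.0000 / 6 = 238.0000
LCL = X̄̄ − A₂·R̄ = 2971.3333 − 0.337 × 238.0000 = 2891.1273

2891.127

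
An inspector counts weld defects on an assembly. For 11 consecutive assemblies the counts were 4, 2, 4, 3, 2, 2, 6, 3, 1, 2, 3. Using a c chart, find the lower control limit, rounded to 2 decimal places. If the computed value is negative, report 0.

0.00

c̄ = (4 + 2 + 4 + 3 + 2 + 2 + 6 + 3 + 1 + 2 + 3) / 11 = 32 / 11 = 2.9091
LCL = c̄ − 3√c̄ = 2.9091 − 3 × 1.7056 = -2.2077 → 0 (cannot be negative)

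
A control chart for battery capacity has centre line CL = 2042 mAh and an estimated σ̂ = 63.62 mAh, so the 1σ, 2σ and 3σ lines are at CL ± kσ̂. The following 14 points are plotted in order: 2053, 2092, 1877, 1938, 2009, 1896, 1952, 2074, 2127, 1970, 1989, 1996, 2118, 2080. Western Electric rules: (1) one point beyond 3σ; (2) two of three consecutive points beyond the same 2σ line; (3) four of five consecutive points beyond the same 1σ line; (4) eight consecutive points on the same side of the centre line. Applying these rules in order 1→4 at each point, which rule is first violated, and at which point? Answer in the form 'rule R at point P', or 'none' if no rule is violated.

rule 3 at point 7

Zone of each point (C = within 1σ̂, B = 1σ̂–2σ̂, A = 2σ̂–3σ̂, * = beyond 3σ̂; sign = side of CL): 1:+C, 2:+C, 3:-A, 4:-B, 5:-C, 6:-A, 7:-B, 8:+C, 9:+B, 10:-B, 11:-C, 12:-C, 13:+B, 14:+C
Rule 3 (four of five consecutive points beyond the same 1σ limit) is satisfied at point 7.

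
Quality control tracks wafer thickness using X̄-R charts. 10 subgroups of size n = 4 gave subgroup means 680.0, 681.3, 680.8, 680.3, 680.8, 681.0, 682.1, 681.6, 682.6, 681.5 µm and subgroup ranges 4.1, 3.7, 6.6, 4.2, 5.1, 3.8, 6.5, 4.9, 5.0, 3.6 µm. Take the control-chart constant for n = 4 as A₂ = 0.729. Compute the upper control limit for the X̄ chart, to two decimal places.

X̄̄ = (680.0 + 681.3 + 680.8 + 680.3 + 680.8 + 681.0 + 682.1 + 681.6 + 682.6 + 681.5) / 10 = 6812.0000 / 10 = 681.2000
R̄ = (4.1 + 3.7 + 6.6 + 4.2 + 5.1 + 3.8 + 6.5 + 4.9 + 5.0 + 3.6) / 10 = 47.5000 / 10 = 4.7500
UCL = X̄̄ + A₂·R̄ = 681.2000 + 0.729 × 4.7500 = 684.6628

684.66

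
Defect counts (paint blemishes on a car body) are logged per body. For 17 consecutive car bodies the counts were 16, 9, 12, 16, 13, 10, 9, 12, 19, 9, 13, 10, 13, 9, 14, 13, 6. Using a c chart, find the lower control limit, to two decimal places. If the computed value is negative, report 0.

1.57

c̄ = (16 + 9 + 12 + 16 + 13 + 10 + 9 + 12 + 19 + 9 + 13 + 10 + 13 + 9 + 14 + 13 + 6) / 17 = 203 / 17 = 11.9412
LCL = c̄ − 3√c̄ = 11.9412 − 3 × 3.4556 = 1.5744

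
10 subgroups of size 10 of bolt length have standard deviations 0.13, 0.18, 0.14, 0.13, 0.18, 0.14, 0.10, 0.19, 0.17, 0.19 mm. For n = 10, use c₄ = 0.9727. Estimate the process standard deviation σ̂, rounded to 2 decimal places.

0.16

s̄ = (0.13 + 0.18 + 0.14 + 0.13 + 0.18 + 0.14 + 0.10 + 0.19 + 0.17 + 0.19) / 10 = 0.1550
σ̂ = s̄ / c₄ = 0.1550 / 0.9727 = 0.1594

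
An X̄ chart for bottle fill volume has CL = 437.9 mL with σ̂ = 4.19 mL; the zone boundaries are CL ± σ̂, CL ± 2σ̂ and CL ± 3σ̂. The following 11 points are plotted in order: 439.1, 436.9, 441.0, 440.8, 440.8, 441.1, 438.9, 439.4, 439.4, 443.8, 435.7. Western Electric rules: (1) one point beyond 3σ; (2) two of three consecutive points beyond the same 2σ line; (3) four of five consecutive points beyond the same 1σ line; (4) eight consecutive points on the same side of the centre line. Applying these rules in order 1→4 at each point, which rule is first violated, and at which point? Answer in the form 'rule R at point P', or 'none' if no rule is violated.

rule 4 at point 10

Zone of each point (C = within 1σ̂, B = 1σ̂–2σ̂, A = 2σ̂–3σ̂, * = beyond 3σ̂; sign = side of CL): 1:+C, 2:-C, 3:+C, 4:+C, 5:+C, 6:+C, 7:+C, 8:+C, 9:+C, 10:+B, 11:-C
Rule 4 (eight consecutive points on the same side of the centre line) is satisfied at point 10.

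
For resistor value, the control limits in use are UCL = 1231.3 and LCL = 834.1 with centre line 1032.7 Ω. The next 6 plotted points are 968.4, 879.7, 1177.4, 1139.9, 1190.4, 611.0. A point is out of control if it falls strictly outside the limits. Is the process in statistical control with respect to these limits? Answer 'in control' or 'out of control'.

out of control

Compare each point to [834.1, 1231.3]: sample 6 = 611.0 < LCL.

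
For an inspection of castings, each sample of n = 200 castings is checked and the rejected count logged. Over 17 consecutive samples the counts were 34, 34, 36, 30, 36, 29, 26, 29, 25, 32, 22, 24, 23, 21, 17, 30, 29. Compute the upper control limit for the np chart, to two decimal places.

42.79

p̄ = Σdᵢ / (k·n) = 477 / (17 × 200) = 0.14029
UCL = np̄ + 3·√(np̄(1−p̄)) = 28.0588 + 3 × √(28.0588×0.85971) = 28.0588 + 3 × 4.9114 = 42.7932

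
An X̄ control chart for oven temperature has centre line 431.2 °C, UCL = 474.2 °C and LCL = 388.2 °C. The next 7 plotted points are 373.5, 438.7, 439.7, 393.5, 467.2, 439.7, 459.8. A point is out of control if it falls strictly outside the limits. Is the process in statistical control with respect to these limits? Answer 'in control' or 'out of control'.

Compare each point to [388.2, 474.2]: sample 1 = 373.5 < LCL.

out of control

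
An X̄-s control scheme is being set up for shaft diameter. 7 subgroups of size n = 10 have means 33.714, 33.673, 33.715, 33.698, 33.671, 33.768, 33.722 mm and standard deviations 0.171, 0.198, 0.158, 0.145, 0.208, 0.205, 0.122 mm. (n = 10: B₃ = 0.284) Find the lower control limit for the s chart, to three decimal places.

s̄ = (0.171 + 0.198 + 0.158 + 0.145 + 0.208 + 0.205 + 0.122) / 7 = 0.1724
LCL_s = B₃·s̄ = 0.284 × 0.1724 = 0.0490

0.049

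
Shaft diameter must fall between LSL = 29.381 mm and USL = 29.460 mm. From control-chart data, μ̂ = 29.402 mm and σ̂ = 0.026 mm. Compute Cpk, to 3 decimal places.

Cpu = (USL − μ̂) / (3σ̂) = (29.460 − 29.402) / (3 × 0.026) = 0.7436; Cpl = (μ̂ − LSL) / (3σ̂) = (29.402 − 29.381) / (3 × 0.026) = 0.2692; Cpk = min(Cpu, Cpl) = 0.2692

0.269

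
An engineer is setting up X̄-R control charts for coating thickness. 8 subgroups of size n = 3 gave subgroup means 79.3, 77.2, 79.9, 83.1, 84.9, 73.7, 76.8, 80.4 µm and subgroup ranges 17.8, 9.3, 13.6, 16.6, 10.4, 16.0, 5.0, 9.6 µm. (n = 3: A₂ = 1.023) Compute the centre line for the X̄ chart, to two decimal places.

X̄̄ = (79.3 + 77.2 + 79.9 + 83.1 + 84.9 + 73.7 + 76.8 + 80.4) / 8 = 635.3000 / 8 = 79.4125
CL = X̄̄ = 79.4125

79.41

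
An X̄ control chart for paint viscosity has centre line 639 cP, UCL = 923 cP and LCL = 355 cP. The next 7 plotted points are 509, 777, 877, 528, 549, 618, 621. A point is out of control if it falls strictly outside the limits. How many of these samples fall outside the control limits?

All 7 points lie within [355, 923].

0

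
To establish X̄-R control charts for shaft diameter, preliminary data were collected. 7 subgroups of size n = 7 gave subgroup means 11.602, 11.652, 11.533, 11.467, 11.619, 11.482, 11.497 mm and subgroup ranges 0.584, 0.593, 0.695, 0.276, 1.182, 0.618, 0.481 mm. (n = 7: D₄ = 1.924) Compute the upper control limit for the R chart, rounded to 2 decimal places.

R̄ = (0.584 + 0.593 + 0.695 + 0.276 + 1.182 + 0.618 + 0.481) / 7 = 4.4290 / 7 = 0.6327
UCL_R = D₄·R̄ = 1.924 × 0.6327 = 1.2173

1.22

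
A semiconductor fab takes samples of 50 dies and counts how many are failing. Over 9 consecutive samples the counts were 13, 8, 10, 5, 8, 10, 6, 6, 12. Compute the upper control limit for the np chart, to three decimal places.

p̄ = Σdᵢ / (k·n) = 78 / (9 × 50) = 0.17333
UCL = np̄ + 3·√(np̄(1−p̄)) = 8.6667 + 3 × √(8.6667×0.82667) = 8.6667 + 3 × 2.6766 = 16.6966

16.697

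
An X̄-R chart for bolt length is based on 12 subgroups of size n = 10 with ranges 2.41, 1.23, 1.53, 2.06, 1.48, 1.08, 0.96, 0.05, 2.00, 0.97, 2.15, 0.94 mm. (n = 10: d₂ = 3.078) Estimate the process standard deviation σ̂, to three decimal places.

R̄ = (2.41 + 1.23 + 1.53 + 2.06 + 1.48 + 1.08 + 0.96 + 0.05 + 2.00 + 0.97 + 2.15 + 0.94) / 12 = 1.4050
σ̂ = R̄ / d₂ = 1.4050 / 3.078 = 0.4565

0.456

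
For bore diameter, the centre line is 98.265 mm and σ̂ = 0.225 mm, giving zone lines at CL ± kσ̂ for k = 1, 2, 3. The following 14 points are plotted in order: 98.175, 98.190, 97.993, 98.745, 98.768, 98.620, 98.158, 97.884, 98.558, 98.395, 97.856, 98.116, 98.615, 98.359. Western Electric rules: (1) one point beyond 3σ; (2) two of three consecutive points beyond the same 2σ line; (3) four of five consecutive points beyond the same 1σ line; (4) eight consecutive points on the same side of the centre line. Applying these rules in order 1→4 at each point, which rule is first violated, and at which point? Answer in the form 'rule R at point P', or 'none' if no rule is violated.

rule 2 at point 5

Zone of each point (C = within 1σ̂, B = 1σ̂–2σ̂, A = 2σ̂–3σ̂, * = beyond 3σ̂; sign = side of CL): 1:-C, 2:-C, 3:-B, 4:+A, 5:+A, 6:+B, 7:-C, 8:-B, 9:+B, 10:+C, 11:-B, 12:-C, 13:+B, 14:+C
Rule 2 (two of three consecutive points beyond the same 2σ limit) is satisfied at point 5.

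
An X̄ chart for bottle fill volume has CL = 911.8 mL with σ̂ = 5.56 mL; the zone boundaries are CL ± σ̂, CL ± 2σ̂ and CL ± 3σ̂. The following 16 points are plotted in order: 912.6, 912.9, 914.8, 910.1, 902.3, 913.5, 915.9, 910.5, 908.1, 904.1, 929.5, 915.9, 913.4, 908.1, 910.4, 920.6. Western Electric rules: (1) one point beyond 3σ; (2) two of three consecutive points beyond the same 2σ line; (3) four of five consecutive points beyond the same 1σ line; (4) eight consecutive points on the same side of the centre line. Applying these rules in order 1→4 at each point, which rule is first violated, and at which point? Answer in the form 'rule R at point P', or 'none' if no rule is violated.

rule 1 at point 11

Zone of each point (C = within 1σ̂, B = 1σ̂–2σ̂, A = 2σ̂–3σ̂, * = beyond 3σ̂; sign = side of CL): 1:+C, 2:+C, 3:+C, 4:-C, 5:-B, 6:+C, 7:+C, 8:-C, 9:-C, 10:-B, 11:+*, 12:+C, 13:+C, 14:-C, 15:-C, 16:+B
Rule 1 (one point beyond the 3σ limits) is satisfied at point 11.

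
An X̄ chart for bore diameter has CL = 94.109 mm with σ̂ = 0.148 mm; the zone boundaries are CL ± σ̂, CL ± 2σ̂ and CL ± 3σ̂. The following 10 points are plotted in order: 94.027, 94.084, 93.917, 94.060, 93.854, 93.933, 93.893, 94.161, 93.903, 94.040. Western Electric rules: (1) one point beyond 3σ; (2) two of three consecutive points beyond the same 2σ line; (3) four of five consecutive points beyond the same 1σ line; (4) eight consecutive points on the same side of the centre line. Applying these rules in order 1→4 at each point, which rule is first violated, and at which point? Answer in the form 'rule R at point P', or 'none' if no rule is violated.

rule 3 at point 7

Zone of each point (C = within 1σ̂, B = 1σ̂–2σ̂, A = 2σ̂–3σ̂, * = beyond 3σ̂; sign = side of CL): 1:-C, 2:-C, 3:-B, 4:-C, 5:-B, 6:-B, 7:-B, 8:+C, 9:-B, 10:-C
Rule 3 (four of five consecutive points beyond the same 1σ limit) is satisfied at point 7.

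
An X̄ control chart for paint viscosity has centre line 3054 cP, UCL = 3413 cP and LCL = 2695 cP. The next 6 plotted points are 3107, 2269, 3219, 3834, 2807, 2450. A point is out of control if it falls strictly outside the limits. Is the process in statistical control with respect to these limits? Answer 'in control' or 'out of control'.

out of control

Compare each point to [2695, 3413]: sample 2 = 2269 < LCL; sample 4 = 3834 > UCL; sample 6 = 2450 < LCL.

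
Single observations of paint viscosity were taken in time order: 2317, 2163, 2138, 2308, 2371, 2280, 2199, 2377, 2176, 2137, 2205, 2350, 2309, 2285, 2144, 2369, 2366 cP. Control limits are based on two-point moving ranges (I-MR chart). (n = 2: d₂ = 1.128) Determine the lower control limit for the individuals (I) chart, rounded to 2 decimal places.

X̄ = (2317 + 2163 + 2138 + 2308 + 2371 + 2280 + 2199 + 2377 + 2176 + 2137 + 2205 + 2350 + 2309 + 2285 + 2144 + 2369 + 2366) / 17 = 2264.3529
Moving ranges: 154, 25, 170, 63, 91, 81, 178, 201, 39, 68, 145, 41, 24, 141, 225, 3; M̄R̄ = 1649.0000 / 16 = 103.0625
LCL = X̄ − 3·M̄R̄/d₂ = 2264.3529 − 3 × 103.0625 / 1.128 = 1990.2505

1990.25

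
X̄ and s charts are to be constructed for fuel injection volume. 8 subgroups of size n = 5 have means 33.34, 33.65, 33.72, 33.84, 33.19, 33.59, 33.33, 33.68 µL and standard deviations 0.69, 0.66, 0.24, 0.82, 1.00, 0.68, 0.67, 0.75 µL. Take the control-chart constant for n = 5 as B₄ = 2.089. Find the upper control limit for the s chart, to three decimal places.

s̄ = (0.69 + 0.66 + 0.24 + 0.82 + 1.00 + 0.68 + 0.67 + 0.75) / 8 = 0.6887
UCL_s = B₄·s̄ = 2.089 × 0.6887 = 1.4388

1.439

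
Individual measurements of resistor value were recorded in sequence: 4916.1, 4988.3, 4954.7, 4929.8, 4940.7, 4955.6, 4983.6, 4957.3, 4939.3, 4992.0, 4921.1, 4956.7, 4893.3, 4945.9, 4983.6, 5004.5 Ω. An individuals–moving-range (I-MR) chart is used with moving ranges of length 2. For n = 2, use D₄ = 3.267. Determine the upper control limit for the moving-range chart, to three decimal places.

Moving ranges: 72.2, 33.6, 24.9, 10.9, 14.9, 28.0, 26.3, 18.0, 52.7, 70.9, 35.6, 63.4, 52.6, 37.7, 20.9; M̄R̄ = 562.6000 / 15 = 37.5067
UCL_MR = D₄·M̄R̄ = 3.267 × 37.5067 = 122.5343

122.534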